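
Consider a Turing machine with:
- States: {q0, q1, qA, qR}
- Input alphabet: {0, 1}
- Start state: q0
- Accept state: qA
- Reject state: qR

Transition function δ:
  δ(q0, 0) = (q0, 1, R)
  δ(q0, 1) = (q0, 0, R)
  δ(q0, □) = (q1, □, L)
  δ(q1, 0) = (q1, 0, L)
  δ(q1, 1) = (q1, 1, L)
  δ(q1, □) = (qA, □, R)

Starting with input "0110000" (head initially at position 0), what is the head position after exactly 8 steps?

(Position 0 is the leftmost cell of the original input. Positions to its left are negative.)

Execution trace (head position shown):
Step 0: [q0]0110000  (head at position 0)
Step 1: move right → 1[q0]110000  (head at position 1)
Step 2: move right → 10[q0]10000  (head at position 2)
Step 3: move right → 100[q0]0000  (head at position 3)
Step 4: move right → 1001[q0]000  (head at position 4)
Step 5: move right → 10011[q0]00  (head at position 5)
Step 6: move right → 100111[q0]0  (head at position 6)
Step 7: move right → 1001111[q0]□  (head at position 7)
Step 8: move left → 100111[q1]1□  (head at position 6)

After 8 steps, the head is at position 6.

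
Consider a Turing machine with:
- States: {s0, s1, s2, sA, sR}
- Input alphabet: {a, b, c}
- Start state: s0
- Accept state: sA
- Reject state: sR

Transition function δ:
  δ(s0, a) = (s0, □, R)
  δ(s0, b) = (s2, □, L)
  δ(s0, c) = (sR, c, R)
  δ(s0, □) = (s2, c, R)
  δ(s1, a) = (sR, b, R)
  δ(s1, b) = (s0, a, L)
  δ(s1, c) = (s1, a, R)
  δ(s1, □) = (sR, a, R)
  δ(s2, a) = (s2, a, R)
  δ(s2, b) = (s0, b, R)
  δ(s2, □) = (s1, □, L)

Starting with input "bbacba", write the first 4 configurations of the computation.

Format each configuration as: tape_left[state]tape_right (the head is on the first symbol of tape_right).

Transitions applied:
Step 1: δ(s0, b) = (s2, □, L)
Step 2: δ(s2, □) = (s1, □, L)
Step 3: δ(s1, □) = (sR, a, R)

The first 4 configurations are:
[s0]bbacba ⊢ [s2]□□bacba ⊢ [s1]□□□bacba ⊢ a[sR]□□bacba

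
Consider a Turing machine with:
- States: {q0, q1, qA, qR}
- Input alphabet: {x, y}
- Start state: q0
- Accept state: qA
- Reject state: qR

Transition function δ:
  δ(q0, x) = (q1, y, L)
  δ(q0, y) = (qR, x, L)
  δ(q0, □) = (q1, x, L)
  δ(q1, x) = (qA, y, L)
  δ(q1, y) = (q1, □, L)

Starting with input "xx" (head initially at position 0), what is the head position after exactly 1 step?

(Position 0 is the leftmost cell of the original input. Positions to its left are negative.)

Execution trace (head position shown):
Step 0: [q0]xx  (head at position 0)
Step 1: move left → [q1]□yx  (head at position -1)

After 1 step, the head is at position -1.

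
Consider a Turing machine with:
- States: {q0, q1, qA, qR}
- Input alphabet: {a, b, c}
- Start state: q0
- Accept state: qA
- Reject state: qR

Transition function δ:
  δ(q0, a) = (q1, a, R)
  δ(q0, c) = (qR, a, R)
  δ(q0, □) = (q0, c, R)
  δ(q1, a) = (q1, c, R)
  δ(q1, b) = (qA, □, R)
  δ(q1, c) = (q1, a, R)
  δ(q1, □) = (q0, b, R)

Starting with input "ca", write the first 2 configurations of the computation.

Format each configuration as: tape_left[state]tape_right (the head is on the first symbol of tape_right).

Transitions applied:
Step 1: δ(q0, c) = (qR, a, R)

The first 2 configurations are:
[q0]ca ⊢ a[qR]a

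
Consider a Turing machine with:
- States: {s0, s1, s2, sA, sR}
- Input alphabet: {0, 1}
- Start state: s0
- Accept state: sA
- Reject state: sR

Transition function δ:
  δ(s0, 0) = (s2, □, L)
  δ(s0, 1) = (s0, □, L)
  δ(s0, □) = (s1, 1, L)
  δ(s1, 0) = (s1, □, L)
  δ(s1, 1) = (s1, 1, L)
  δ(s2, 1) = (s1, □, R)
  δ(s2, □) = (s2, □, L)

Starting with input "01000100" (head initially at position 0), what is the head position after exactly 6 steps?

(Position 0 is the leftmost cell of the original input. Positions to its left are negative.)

Execution trace (head position shown):
Step 0: [s0]01000100  (head at position 0)
Step 1: move left → [s2]□□1000100  (head at position -1)
Step 2: move left → [s2]□□□1000100  (head at position -2)
Step 3: move left → [s2]□□□□1000100  (head at position -3)
Step 4: move left → [s2]□□□□□1000100  (head at position -4)
Step 5: move left → [s2]□□□□□□1000100  (head at position -5)
Step 6: move left → [s2]□□□□□□□1000100  (head at position -6)

After 6 steps, the head is at position -6.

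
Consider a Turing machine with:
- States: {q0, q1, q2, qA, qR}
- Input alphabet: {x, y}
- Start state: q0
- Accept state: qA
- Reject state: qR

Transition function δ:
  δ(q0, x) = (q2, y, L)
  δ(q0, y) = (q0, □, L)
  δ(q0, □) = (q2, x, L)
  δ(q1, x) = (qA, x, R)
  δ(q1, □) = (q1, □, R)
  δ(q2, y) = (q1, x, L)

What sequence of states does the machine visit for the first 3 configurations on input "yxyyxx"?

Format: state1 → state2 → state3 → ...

Execution trace:
Initial: [q0]yxyyxx
Step 1: δ(q0, y) = (q0, □, L) → [q0]□□xyyxx
Step 2: δ(q0, □) = (q2, x, L) → [q2]□x□xyyxx

No transition is defined for δ(q2, □). By convention the machine halts and rejects.

State sequence: q0 → q0 → q2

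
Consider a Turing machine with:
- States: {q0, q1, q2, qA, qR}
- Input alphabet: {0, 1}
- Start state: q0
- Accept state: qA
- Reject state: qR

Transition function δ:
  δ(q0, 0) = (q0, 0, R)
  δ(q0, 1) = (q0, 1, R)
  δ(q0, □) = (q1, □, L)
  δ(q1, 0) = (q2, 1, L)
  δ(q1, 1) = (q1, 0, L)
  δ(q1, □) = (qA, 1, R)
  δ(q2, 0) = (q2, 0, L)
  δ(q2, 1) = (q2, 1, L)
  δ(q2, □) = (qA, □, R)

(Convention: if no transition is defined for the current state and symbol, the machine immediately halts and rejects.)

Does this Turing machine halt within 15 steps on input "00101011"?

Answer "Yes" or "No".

Execution trace:
Initial: [q0]00101011
Step 1: δ(q0, 0) = (q0, 0, R) → 0[q0]0101011
Step 2: δ(q0, 0) = (q0, 0, R) → 00[q0]101011
Step 3: δ(q0, 1) = (q0, 1, R) → 001[q0]01011
Step 4: δ(q0, 0) = (q0, 0, R) → 0010[q0]1011
Step 5: δ(q0, 1) = (q0, 1, R) → 00101[q0]011
Step 6: δ(q0, 0) = (q0, 0, R) → 001010[q0]11
Step 7: δ(q0, 1) = (q0, 1, R) → 0010101[q0]1
Step 8: δ(q0, 1) = (q0, 1, R) → 00101011[q0]□
Step 9: δ(q0, □) = (q1, □, L) → 0010101[q1]1□
Step 10: δ(q1, 1) = (q1, 0, L) → 001010[q1]10□
Step 11: δ(q1, 1) = (q1, 0, L) → 00101[q1]000□
Step 12: δ(q1, 0) = (q2, 1, L) → 0010[q2]1100□
Step 13: δ(q2, 1) = (q2, 1, L) → 001[q2]01100□
Step 14: δ(q2, 0) = (q2, 0, L) → 00[q2]101100□
Step 15: δ(q2, 1) = (q2, 1, L) → 0[q2]0101100□

The machine has not reached a halting state after 15 steps.
The machine did not halt within the 15-step bound.

Answer: No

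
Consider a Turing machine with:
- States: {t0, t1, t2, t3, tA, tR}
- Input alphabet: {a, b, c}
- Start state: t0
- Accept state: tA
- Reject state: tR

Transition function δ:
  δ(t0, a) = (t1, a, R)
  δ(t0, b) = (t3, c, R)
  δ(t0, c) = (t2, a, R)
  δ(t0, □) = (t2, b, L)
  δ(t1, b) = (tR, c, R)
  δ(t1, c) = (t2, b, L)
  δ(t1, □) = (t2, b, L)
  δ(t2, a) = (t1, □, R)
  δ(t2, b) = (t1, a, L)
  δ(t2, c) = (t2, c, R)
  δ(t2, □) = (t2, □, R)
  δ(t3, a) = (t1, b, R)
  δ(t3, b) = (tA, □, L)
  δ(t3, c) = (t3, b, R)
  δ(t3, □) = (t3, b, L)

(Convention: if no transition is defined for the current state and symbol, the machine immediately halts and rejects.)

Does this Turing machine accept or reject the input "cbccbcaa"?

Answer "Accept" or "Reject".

Execution trace:
Initial: [t0]cbccbcaa
Step 1: δ(t0, c) = (t2, a, R) → a[t2]bccbcaa
Step 2: δ(t2, b) = (t1, a, L) → [t1]aaccbcaa

No transition is defined for δ(t1, a). By convention the machine halts and rejects.

Answer: Reject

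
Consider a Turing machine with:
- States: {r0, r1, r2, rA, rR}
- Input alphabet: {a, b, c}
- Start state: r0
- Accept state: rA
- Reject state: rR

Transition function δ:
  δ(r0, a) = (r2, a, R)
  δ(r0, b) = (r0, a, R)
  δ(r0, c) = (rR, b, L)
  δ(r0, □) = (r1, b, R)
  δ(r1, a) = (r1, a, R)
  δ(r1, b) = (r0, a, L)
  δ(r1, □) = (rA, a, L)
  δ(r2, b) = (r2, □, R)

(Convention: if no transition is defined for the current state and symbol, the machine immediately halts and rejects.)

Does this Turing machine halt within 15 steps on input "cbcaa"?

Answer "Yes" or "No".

Execution trace:
Initial: [r0]cbcaa
Step 1: δ(r0, c) = (rR, b, L) → [rR]□bbcaa

The machine reaches the reject state rR and halts.
The machine halted after 1 step (within the 15-step bound).

Answer: Yes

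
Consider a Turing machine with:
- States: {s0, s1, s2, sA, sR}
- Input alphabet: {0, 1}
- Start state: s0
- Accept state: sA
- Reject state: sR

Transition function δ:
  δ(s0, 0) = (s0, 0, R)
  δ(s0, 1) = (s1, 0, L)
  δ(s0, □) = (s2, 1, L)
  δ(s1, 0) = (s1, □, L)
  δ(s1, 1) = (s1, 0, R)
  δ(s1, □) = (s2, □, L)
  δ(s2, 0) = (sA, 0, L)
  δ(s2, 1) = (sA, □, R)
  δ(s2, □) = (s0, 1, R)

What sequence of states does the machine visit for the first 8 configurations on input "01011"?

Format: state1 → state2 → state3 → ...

Execution trace:
Initial: [s0]01011
Step 1: δ(s0, 0) = (s0, 0, R) → 0[s0]1011
Step 2: δ(s0, 1) = (s1, 0, L) → [s1]00011
Step 3: δ(s1, 0) = (s1, □, L) → [s1]□□0011
Step 4: δ(s1, □) = (s2, □, L) → [s2]□□□0011
Step 5: δ(s2, □) = (s0, 1, R) → 1[s0]□□0011
Step 6: δ(s0, □) = (s2, 1, L) → [s2]11□0011
Step 7: δ(s2, 1) = (sA, □, R) → □[sA]1□0011

The machine reaches the accept state sA and halts.

State sequence: s0 → s0 → s1 → s1 → s2 → s0 → s2 → sA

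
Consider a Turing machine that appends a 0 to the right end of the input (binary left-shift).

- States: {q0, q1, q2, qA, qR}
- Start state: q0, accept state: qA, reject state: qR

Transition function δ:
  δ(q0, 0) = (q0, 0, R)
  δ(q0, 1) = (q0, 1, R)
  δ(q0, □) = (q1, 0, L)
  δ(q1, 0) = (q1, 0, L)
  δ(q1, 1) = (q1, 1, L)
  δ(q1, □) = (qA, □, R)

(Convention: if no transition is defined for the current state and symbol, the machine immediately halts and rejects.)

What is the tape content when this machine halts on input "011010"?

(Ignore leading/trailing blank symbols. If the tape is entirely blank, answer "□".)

Execution trace:
Initial: [q0]011010
Step 1: δ(q0, 0) = (q0, 0, R) → 0[q0]11010
Step 2: δ(q0, 1) = (q0, 1, R) → 01[q0]1010
Step 3: δ(q0, 1) = (q0, 1, R) → 011[q0]010
Step 4: δ(q0, 0) = (q0, 0, R) → 0110[q0]10
Step 5: δ(q0, 1) = (q0, 1, R) → 01101[q0]0
Step 6: δ(q0, 0) = (q0, 0, R) → 011010[q0]□
Step 7: δ(q0, □) = (q1, 0, L) → 01101[q1]00
Step 8: δ(q1, 0) = (q1, 0, L) → 0110[q1]100
Step 9: δ(q1, 1) = (q1, 1, L) → 011[q1]0100
Step 10: δ(q1, 0) = (q1, 0, L) → 01[q1]10100
Step 11: δ(q1, 1) = (q1, 1, L) → 0[q1]110100
Step 12: δ(q1, 1) = (q1, 1, L) → [q1]0110100
Step 13: δ(q1, 0) = (q1, 0, L) → [q1]□0110100
Step 14: δ(q1, □) = (qA, □, R) → □[qA]0110100

The machine reaches the accept state qA and halts.

Final tape (ignoring leading/trailing blanks): 0110100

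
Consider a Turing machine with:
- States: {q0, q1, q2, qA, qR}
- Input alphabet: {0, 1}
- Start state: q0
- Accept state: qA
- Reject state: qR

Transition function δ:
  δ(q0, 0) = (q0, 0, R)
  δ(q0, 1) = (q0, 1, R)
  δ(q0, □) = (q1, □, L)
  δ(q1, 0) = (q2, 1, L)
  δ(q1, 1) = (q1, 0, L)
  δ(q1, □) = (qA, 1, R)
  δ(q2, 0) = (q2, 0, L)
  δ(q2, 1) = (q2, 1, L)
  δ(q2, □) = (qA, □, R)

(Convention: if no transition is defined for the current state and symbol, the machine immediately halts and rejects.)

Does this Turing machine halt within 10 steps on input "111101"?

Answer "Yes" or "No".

Execution trace:
Initial: [q0]111101
Step 1: δ(q0, 1) = (q0, 1, R) → 1[q0]11101
Step 2: δ(q0, 1) = (q0, 1, R) → 11[q0]1101
Step 3: δ(q0, 1) = (q0, 1, R) → 111[q0]101
Step 4: δ(q0, 1) = (q0, 1, R) → 1111[q0]01
Step 5: δ(q0, 0) = (q0, 0, R) → 11110[q0]1
Step 6: δ(q0, 1) = (q0, 1, R) → 111101[q0]□
Step 7: δ(q0, □) = (q1, □, L) → 11110[q1]1□
Step 8: δ(q1, 1) = (q1, 0, L) → 1111[q1]00□
Step 9: δ(q1, 0) = (q2, 1, L) → 111[q2]110□
Step 10: δ(q2, 1) = (q2, 1, L) → 11[q2]1110□

The machine has not reached a halting state after 10 steps.
The machine did not halt within the 10-step bound.

Answer: No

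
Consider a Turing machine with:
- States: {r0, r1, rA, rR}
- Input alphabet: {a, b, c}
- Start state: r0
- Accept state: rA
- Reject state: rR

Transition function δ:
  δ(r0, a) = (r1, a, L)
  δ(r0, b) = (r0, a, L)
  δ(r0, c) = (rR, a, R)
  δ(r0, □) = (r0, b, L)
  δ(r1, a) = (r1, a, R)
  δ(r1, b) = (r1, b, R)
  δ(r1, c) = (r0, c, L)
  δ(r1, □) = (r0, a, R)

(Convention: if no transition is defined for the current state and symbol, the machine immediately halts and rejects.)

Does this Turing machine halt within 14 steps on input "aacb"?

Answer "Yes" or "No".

Execution trace:
Initial: [r0]aacb
Step 1: δ(r0, a) = (r1, a, L) → [r1]□aacb
Step 2: δ(r1, □) = (r0, a, R) → a[r0]aacb
Step 3: δ(r0, a) = (r1, a, L) → [r1]aaacb
Step 4: δ(r1, a) = (r1, a, R) → a[r1]aacb
Step 5: δ(r1, a) = (r1, a, R) → aa[r1]acb
Step 6: δ(r1, a) = (r1, a, R) → aaa[r1]cb
Step 7: δ(r1, c) = (r0, c, L) → aa[r0]acb
Step 8: δ(r0, a) = (r1, a, L) → a[r1]aacb
Step 9: δ(r1, a) = (r1, a, R) → aa[r1]acb
Step 10: δ(r1, a) = (r1, a, R) → aaa[r1]cb
Step 11: δ(r1, c) = (r0, c, L) → aa[r0]acb
Step 12: δ(r0, a) = (r1, a, L) → a[r1]aacb
Step 13: δ(r1, a) = (r1, a, R) → aa[r1]acb
Step 14: δ(r1, a) = (r1, a, R) → aaa[r1]cb

The machine has not reached a halting state after 14 steps.
The machine did not halt within the 14-step bound.

Answer: No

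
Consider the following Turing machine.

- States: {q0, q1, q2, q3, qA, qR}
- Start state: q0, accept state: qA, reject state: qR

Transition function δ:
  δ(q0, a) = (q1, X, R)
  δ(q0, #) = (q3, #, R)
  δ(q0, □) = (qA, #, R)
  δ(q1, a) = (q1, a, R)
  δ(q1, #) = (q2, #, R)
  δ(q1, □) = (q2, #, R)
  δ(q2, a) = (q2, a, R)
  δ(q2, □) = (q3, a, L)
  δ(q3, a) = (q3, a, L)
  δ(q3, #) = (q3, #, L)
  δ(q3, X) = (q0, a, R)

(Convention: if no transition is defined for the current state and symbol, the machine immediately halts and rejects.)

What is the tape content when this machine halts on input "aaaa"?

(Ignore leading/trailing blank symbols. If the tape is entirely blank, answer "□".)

Execution trace:
Initial: [q0]aaaa
Step 1: δ(q0, a) = (q1, X, R) → X[q1]aaa
Step 2: δ(q1, a) = (q1, a, R) → Xa[q1]aa
Step 3: δ(q1, a) = (q1, a, R) → Xaa[q1]a
Step 4: δ(q1, a) = (q1, a, R) → Xaaa[q1]□
Step 5: δ(q1, □) = (q2, #, R) → Xaaa#[q2]□
Step 6: δ(q2, □) = (q3, a, L) → Xaaa[q3]#a
Step 7: δ(q3, #) = (q3, #, L) → Xaa[q3]a#a
Step 8: δ(q3, a) = (q3, a, L) → Xa[q3]aa#a
Step 9: δ(q3, a) = (q3, a, L) → X[q3]aaa#a
Step 10: δ(q3, a) = (q3, a, L) → [q3]Xaaa#a
Step 11: δ(q3, X) = (q0, a, R) → a[q0]aaa#a
Step 12: δ(q0, a) = (q1, X, R) → aX[q1]aa#a
Step 13: δ(q1, a) = (q1, a, R) → aXa[q1]a#a
Step 14: δ(q1, a) = (q1, a, R) → aXaa[q1]#a
Step 15: δ(q1, #) = (q2, #, R) → aXaa#[q2]a
Step 16: δ(q2, a) = (q2, a, R) → aXaa#a[q2]□
Step 17: δ(q2, □) = (q3, a, L) → aXaa#[q3]aa
Step 18: δ(q3, a) = (q3, a, L) → aXaa[q3]#aa
Step 19: δ(q3, #) = (q3, #, L) → aXa[q3]a#aa
Step 20: δ(q3, a) = (q3, a, L) → aX[q3]aa#aa
Step 21: δ(q3, a) = (q3, a, L) → a[q3]Xaa#aa
Step 22: δ(q3, X) = (q0, a, R) → aa[q0]aa#aa
Step 23: δ(q0, a) = (q1, X, R) → aaX[q1]a#aa
Step 24: δ(q1, a) = (q1, a, R) → aaXa[q1]#aa
Step 25: δ(q1, #) = (q2, #, R) → aaXa#[q2]aa
Step 26: δ(q2, a) = (q2, a, R) → aaXa#a[q2]a
Step 27: δ(q2, a) = (q2, a, R) → aaXa#aa[q2]□
Step 28: δ(q2, □) = (q3, a, L) → aaXa#a[q3]aa
Step 29: δ(q3, a) = (q3, a, L) → aaXa#[q3]aaa
Step 30: δ(q3, a) = (q3, a, L) → aaXa[q3]#aaa
Step 31: δ(q3, #) = (q3, #, L) → aaX[q3]a#aaa
Step 32: δ(q3, a) = (q3, a, L) → aa[q3]Xa#aaa
Step 33: δ(q3, X) = (q0, a, R) → aaa[q0]a#aaa
Step 34: δ(q0, a) = (q1, X, R) → aaaX[q1]#aaa
Step 35: δ(q1, #) = (q2, #, R) → aaaX#[q2]aaa
Step 36: δ(q2, a) = (q2, a, R) → aaaX#a[q2]aa
Step 37: δ(q2, a) = (q2, a, R) → aaaX#aa[q2]a
Step 38: δ(q2, a) = (q2, a, R) → aaaX#aaa[q2]□
Step 39: δ(q2, □) = (q3, a, L) → aaaX#aa[q3]aa
Step 40: δ(q3, a) = (q3, a, L) → aaaX#a[q3]aaa
Step 41: δ(q3, a) = (q3, a, L) → aaaX#[q3]aaaa
Step 42: δ(q3, a) = (q3, a, L) → aaaX[q3]#aaaa
Step 43: δ(q3, #) = (q3, #, L) → aaa[q3]X#aaaa
Step 44: δ(q3, X) = (q0, a, R) → aaaa[q0]#aaaa
Step 45: δ(q0, #) = (q3, #, R) → aaaa#[q3]aaaa
Step 46: δ(q3, a) = (q3, a, L) → aaaa[q3]#aaaa
Step 47: δ(q3, #) = (q3, #, L) → aaa[q3]a#aaaa
Step 48: δ(q3, a) = (q3, a, L) → aa[q3]aa#aaaa
Step 49: δ(q3, a) = (q3, a, L) → a[q3]aaa#aaaa
Step 50: δ(q3, a) = (q3, a, L) → [q3]aaaa#aaaa
Step 51: δ(q3, a) = (q3, a, L) → [q3]□aaaa#aaaa

No transition is defined for δ(q3, □). By convention the machine halts and rejects.

Final tape (ignoring leading/trailing blanks): aaaa#aaaa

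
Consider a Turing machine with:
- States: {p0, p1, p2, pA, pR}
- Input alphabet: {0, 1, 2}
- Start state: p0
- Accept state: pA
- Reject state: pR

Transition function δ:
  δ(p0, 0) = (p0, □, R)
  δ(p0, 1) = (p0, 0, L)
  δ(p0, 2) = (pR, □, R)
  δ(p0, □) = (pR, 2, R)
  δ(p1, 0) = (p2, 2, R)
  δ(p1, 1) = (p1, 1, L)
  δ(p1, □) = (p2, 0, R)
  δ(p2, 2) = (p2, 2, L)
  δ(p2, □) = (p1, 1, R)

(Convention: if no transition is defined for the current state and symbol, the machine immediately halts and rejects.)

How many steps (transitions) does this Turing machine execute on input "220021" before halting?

Execution trace:
Initial: [p0]220021
Step 1: δ(p0, 2) = (pR, □, R) → □[pR]20021

The machine reaches the reject state pR and halts.

The machine executed 1 step before halting.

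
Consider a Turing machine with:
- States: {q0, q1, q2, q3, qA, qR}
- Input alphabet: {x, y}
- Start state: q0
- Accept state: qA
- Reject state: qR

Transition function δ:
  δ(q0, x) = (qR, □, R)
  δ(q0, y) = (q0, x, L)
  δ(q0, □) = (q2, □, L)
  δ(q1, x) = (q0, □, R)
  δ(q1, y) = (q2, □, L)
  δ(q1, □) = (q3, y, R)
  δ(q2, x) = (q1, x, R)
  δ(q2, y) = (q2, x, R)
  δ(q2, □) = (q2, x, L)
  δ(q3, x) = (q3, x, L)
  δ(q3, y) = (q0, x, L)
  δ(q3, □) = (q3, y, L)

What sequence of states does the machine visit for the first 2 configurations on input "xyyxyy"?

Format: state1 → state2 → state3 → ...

Execution trace:
Initial: [q0]xyyxyy
Step 1: δ(q0, x) = (qR, □, R) → □[qR]yyxyy

The machine reaches the reject state qR and halts.

State sequence: q0 → qR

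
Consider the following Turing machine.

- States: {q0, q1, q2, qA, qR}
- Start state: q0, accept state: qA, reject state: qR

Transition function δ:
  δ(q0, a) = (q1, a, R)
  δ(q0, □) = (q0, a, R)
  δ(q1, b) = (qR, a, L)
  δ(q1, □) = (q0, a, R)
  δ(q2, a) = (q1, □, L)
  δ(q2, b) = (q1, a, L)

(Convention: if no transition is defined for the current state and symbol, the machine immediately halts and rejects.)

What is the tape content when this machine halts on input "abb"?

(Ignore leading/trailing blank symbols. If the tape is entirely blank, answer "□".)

Execution trace:
Initial: [q0]abb
Step 1: δ(q0, a) = (q1, a, R) → a[q1]bb
Step 2: δ(q1, b) = (qR, a, L) → [qR]aab

The machine reaches the reject state qR and halts.

Final tape (ignoring leading/trailing blanks): aab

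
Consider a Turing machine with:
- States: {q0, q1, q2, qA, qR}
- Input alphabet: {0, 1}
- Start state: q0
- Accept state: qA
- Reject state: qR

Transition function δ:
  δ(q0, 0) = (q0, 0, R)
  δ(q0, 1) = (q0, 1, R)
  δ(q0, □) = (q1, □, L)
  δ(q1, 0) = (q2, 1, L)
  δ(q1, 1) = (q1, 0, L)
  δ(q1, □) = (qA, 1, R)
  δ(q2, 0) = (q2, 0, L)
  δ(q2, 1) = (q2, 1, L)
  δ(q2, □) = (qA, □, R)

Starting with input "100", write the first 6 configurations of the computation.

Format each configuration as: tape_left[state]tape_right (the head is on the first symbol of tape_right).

Transitions applied:
Step 1: δ(q0, 1) = (q0, 1, R)
Step 2: δ(q0, 0) = (q0, 0, R)
Step 3: δ(q0, 0) = (q0, 0, R)
Step 4: δ(q0, □) = (q1, □, L)
Step 5: δ(q1, 0) = (q2, 1, L)

The first 6 configurations are:
[q0]100 ⊢ 1[q0]00 ⊢ 10[q0]0 ⊢ 100[q0]□ ⊢ 10[q1]0□ ⊢ 1[q2]01□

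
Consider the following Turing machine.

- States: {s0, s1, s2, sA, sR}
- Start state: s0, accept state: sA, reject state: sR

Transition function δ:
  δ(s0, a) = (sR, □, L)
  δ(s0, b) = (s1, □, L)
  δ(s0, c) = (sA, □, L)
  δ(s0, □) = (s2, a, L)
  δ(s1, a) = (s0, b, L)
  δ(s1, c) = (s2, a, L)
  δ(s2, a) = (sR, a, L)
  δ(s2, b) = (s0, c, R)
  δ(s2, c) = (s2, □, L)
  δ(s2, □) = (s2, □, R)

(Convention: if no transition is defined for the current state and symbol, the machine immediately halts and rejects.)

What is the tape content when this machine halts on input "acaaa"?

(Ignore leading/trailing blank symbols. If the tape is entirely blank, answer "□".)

Execution trace:
Initial: [s0]acaaa
Step 1: δ(s0, a) = (sR, □, L) → [sR]□□caaa

The machine reaches the reject state sR and halts.

Final tape (ignoring leading/trailing blanks): caaa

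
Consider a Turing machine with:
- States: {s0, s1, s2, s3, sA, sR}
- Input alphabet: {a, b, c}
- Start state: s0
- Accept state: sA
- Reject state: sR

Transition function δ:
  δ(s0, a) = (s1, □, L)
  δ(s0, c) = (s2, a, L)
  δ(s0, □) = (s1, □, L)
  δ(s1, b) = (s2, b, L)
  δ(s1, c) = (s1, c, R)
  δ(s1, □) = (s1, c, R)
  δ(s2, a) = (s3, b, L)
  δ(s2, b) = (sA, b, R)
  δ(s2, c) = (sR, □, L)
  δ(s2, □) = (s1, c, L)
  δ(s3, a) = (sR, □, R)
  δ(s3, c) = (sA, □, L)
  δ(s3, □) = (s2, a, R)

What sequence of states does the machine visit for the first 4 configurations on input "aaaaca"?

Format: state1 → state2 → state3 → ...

Execution trace:
Initial: [s0]aaaaca
Step 1: δ(s0, a) = (s1, □, L) → [s1]□□aaaca
Step 2: δ(s1, □) = (s1, c, R) → c[s1]□aaaca
Step 3: δ(s1, □) = (s1, c, R) → cc[s1]aaaca

No transition is defined for δ(s1, a). By convention the machine halts and rejects.

State sequence: s0 → s1 → s1 → s1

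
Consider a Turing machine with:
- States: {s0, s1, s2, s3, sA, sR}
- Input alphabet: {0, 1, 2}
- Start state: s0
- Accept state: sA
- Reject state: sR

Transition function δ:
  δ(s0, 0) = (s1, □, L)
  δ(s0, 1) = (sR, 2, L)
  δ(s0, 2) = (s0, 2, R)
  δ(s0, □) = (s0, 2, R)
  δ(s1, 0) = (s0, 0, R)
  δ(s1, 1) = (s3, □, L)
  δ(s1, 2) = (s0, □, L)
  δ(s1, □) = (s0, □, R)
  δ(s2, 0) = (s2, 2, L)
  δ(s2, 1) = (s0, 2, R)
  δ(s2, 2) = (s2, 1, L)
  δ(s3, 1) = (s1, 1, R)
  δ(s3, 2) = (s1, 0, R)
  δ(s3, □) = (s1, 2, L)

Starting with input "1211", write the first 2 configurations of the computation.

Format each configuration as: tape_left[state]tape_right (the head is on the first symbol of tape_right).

Transitions applied:
Step 1: δ(s0, 1) = (sR, 2, L)

The first 2 configurations are:
[s0]1211 ⊢ [sR]□2211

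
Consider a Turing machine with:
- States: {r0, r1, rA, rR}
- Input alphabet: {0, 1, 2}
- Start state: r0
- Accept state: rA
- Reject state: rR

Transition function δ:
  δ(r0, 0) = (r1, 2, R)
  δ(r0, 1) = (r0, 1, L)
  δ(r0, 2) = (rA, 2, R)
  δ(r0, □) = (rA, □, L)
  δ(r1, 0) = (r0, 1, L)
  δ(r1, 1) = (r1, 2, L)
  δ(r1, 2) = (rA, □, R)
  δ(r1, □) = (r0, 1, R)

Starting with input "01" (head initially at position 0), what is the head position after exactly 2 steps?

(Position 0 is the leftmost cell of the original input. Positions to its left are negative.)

Execution trace (head position shown):
Step 0: [r0]01  (head at position 0)
Step 1: move right → 2[r1]1  (head at position 1)
Step 2: move left → [r1]22  (head at position 0)

After 2 steps, the head is at position 0.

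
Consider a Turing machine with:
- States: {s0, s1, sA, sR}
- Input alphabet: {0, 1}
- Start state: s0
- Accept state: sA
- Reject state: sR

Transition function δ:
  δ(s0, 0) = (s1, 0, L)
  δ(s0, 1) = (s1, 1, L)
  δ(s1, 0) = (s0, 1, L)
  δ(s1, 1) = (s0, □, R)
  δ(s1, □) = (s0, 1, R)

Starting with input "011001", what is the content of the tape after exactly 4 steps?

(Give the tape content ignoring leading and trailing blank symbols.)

Execution trace:
Initial: [s0]011001
Step 1: δ(s0, 0) = (s1, 0, L) → [s1]□011001
Step 2: δ(s1, □) = (s0, 1, R) → 1[s0]011001
Step 3: δ(s0, 0) = (s1, 0, L) → [s1]1011001
Step 4: δ(s1, 1) = (s0, □, R) → □[s0]011001

After 4 steps, the tape (ignoring leading/trailing blanks) is: 011001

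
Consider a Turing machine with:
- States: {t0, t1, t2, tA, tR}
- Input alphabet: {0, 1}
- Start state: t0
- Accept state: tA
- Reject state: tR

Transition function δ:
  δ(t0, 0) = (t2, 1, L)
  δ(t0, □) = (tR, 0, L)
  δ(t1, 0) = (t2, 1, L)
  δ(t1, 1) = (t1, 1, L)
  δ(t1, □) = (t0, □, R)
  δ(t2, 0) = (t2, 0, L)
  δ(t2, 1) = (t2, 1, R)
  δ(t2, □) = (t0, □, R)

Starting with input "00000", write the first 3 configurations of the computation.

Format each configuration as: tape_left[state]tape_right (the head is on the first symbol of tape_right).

Transitions applied:
Step 1: δ(t0, 0) = (t2, 1, L)
Step 2: δ(t2, □) = (t0, □, R)

The first 3 configurations are:
[t0]00000 ⊢ [t2]□10000 ⊢ □[t0]10000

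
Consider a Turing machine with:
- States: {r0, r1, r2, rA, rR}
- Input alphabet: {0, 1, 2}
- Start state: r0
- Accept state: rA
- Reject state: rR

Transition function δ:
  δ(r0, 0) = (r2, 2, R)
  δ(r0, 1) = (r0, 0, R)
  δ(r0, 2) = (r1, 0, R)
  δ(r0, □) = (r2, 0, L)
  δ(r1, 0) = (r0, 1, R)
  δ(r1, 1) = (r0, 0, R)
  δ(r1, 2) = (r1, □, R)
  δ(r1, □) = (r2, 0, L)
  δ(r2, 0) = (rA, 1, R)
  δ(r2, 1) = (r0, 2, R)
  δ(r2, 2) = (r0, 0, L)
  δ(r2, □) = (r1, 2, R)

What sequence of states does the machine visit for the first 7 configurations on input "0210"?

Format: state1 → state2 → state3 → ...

Execution trace:
Initial: [r0]0210
Step 1: δ(r0, 0) = (r2, 2, R) → 2[r2]210
Step 2: δ(r2, 2) = (r0, 0, L) → [r0]2010
Step 3: δ(r0, 2) = (r1, 0, R) → 0[r1]010
Step 4: δ(r1, 0) = (r0, 1, R) → 01[r0]10
Step 5: δ(r0, 1) = (r0, 0, R) → 010[r0]0
Step 6: δ(r0, 0) = (r2, 2, R) → 0102[r2]□

State sequence: r0 → r2 → r0 → r1 → r0 → r0 → r2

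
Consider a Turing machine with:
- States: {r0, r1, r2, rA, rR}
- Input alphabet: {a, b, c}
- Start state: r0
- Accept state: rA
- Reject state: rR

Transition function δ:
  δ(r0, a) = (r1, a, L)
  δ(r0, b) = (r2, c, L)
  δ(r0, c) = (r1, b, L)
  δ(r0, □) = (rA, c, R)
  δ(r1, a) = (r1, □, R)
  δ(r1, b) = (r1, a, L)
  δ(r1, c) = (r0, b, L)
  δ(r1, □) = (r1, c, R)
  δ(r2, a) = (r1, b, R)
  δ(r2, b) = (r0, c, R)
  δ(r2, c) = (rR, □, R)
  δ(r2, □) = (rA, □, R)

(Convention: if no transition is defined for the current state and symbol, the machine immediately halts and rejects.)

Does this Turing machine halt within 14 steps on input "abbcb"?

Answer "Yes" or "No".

Execution trace:
Initial: [r0]abbcb
Step 1: δ(r0, a) = (r1, a, L) → [r1]□abbcb
Step 2: δ(r1, □) = (r1, c, R) → c[r1]abbcb
Step 3: δ(r1, a) = (r1, □, R) → c□[r1]bbcb
Step 4: δ(r1, b) = (r1, a, L) → c[r1]□abcb
Step 5: δ(r1, □) = (r1, c, R) → cc[r1]abcb
Step 6: δ(r1, a) = (r1, □, R) → cc□[r1]bcb
Step 7: δ(r1, b) = (r1, a, L) → cc[r1]□acb
Step 8: δ(r1, □) = (r1, c, R) → ccc[r1]acb
Step 9: δ(r1, a) = (r1, □, R) → ccc□[r1]cb
Step 10: δ(r1, c) = (r0, b, L) → ccc[r0]□bb
Step 11: δ(r0, □) = (rA, c, R) → cccc[rA]bb

The machine reaches the accept state rA and halts.
The machine halted after 11 steps (within the 14-step bound).

Answer: Yes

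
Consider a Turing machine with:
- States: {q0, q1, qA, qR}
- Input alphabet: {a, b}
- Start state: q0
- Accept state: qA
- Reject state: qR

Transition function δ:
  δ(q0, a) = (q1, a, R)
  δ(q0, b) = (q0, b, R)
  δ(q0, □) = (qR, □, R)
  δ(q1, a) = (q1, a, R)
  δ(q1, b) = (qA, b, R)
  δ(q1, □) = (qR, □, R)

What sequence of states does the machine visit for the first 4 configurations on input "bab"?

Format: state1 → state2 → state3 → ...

Execution trace:
Initial: [q0]bab
Step 1: δ(q0, b) = (q0, b, R) → b[q0]ab
Step 2: δ(q0, a) = (q1, a, R) → ba[q1]b
Step 3: δ(q1, b) = (qA, b, R) → bab[qA]□

The machine reaches the accept state qA and halts.

State sequence: q0 → q0 → q1 → qA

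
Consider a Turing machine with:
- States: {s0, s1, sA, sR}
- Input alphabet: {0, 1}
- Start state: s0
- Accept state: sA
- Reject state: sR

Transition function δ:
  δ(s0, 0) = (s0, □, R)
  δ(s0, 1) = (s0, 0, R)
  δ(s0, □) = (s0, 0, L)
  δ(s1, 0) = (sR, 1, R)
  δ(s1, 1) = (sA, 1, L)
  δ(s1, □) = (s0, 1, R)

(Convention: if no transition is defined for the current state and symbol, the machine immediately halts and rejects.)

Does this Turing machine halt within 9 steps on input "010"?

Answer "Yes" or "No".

Execution trace:
Initial: [s0]010
Step 1: δ(s0, 0) = (s0, □, R) → □[s0]10
Step 2: δ(s0, 1) = (s0, 0, R) → □0[s0]0
Step 3: δ(s0, 0) = (s0, □, R) → □0□[s0]□
Step 4: δ(s0, □) = (s0, 0, L) → □0[s0]□0
Step 5: δ(s0, □) = (s0, 0, L) → □[s0]000
Step 6: δ(s0, 0) = (s0, □, R) → □□[s0]00
Step 7: δ(s0, 0) = (s0, □, R) → □□□[s0]0
Step 8: δ(s0, 0) = (s0, □, R) → □□□□[s0]□
Step 9: δ(s0, □) = (s0, 0, L) → □□□[s0]□0

The machine has not reached a halting state after 9 steps.
The machine did not halt within the 9-step bound.

Answer: No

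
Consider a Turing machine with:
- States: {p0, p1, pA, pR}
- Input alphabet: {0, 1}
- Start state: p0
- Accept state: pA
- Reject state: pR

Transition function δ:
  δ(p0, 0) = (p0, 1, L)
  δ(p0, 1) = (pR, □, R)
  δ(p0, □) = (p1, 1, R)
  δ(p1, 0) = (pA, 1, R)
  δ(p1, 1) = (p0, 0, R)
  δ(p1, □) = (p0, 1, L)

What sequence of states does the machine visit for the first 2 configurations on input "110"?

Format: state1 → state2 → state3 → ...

Execution trace:
Initial: [p0]110
Step 1: δ(p0, 1) = (pR, □, R) → □[pR]10

The machine reaches the reject state pR and halts.

State sequence: p0 → pR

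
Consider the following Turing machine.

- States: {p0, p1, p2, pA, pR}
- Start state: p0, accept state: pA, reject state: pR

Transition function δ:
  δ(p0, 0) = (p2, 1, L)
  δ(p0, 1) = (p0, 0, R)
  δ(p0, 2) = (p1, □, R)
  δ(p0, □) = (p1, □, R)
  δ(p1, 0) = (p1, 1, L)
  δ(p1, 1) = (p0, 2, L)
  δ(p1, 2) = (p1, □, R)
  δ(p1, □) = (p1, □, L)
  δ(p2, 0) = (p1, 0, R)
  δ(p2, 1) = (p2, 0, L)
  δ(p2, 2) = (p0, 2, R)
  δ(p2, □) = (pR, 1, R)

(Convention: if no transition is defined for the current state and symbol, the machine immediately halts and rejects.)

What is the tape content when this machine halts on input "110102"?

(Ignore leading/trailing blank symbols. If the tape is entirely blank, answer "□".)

Execution trace:
Initial: [p0]110102
Step 1: δ(p0, 1) = (p0, 0, R) → 0[p0]10102
Step 2: δ(p0, 1) = (p0, 0, R) → 00[p0]0102
Step 3: δ(p0, 0) = (p2, 1, L) → 0[p2]01102
Step 4: δ(p2, 0) = (p1, 0, R) → 00[p1]1102
Step 5: δ(p1, 1) = (p0, 2, L) → 0[p0]02102
Step 6: δ(p0, 0) = (p2, 1, L) → [p2]012102
Step 7: δ(p2, 0) = (p1, 0, R) → 0[p1]12102
Step 8: δ(p1, 1) = (p0, 2, L) → [p0]022102
Step 9: δ(p0, 0) = (p2, 1, L) → [p2]□122102
Step 10: δ(p2, □) = (pR, 1, R) → 1[pR]122102

The machine reaches the reject state pR and halts.

Final tape (ignoring leading/trailing blanks): 1122102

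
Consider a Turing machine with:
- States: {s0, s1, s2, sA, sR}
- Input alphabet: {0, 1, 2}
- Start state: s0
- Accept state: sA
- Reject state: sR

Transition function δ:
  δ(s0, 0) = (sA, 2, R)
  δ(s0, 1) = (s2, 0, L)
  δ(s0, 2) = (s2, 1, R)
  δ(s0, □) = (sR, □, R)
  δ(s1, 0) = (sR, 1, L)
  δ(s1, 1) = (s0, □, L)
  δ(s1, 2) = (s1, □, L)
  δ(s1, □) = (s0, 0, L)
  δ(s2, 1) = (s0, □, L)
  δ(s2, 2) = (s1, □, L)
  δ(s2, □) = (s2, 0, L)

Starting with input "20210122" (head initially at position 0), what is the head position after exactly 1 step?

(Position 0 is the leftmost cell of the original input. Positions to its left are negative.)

Execution trace (head position shown):
Step 0: [s0]20210122  (head at position 0)
Step 1: move right → 1[s2]0210122  (head at position 1)

After 1 step, the head is at position 1.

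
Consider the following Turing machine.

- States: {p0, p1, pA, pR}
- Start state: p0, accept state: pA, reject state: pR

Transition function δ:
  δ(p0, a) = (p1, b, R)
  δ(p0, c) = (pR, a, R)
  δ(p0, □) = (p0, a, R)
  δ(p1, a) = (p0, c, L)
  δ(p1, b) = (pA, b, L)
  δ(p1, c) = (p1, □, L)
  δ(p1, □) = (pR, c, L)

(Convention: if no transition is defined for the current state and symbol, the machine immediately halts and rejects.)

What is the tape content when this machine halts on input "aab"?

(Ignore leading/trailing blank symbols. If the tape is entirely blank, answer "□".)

Execution trace:
Initial: [p0]aab
Step 1: δ(p0, a) = (p1, b, R) → b[p1]ab
Step 2: δ(p1, a) = (p0, c, L) → [p0]bcb

No transition is defined for δ(p0, b). By convention the machine halts and rejects.

Final tape (ignoring leading/trailing blanks): bcb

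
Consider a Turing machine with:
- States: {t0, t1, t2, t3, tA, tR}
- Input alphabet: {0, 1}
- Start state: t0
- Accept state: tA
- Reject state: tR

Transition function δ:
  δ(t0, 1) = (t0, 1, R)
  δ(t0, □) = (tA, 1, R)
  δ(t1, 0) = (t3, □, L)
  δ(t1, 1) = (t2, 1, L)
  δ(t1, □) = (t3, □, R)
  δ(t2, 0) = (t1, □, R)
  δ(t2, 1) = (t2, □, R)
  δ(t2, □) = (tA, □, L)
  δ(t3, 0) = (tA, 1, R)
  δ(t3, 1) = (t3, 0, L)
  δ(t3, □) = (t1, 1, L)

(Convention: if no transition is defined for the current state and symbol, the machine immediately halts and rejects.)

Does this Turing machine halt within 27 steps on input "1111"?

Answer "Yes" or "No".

Execution trace:
Initial: [t0]1111
Step 1: δ(t0, 1) = (t0, 1, R) → 1[t0]111
Step 2: δ(t0, 1) = (t0, 1, R) → 11[t0]11
Step 3: δ(t0, 1) = (t0, 1, R) → 111[t0]1
Step 4: δ(t0, 1) = (t0, 1, R) → 1111[t0]□
Step 5: δ(t0, □) = (tA, 1, R) → 11111[tA]□

The machine reaches the accept state tA and halts.
The machine halted after 5 steps (within the 27-step bound).

Answer: Yes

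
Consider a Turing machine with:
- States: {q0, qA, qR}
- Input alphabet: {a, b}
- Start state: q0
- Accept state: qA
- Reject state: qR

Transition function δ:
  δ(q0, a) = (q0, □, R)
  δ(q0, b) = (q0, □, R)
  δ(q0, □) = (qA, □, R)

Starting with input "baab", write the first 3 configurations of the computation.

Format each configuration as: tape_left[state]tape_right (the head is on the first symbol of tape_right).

Transitions applied:
Step 1: δ(q0, b) = (q0, □, R)
Step 2: δ(q0, a) = (q0, □, R)

The first 3 configurations are:
[q0]baab ⊢ □[q0]aab ⊢ □□[q0]ab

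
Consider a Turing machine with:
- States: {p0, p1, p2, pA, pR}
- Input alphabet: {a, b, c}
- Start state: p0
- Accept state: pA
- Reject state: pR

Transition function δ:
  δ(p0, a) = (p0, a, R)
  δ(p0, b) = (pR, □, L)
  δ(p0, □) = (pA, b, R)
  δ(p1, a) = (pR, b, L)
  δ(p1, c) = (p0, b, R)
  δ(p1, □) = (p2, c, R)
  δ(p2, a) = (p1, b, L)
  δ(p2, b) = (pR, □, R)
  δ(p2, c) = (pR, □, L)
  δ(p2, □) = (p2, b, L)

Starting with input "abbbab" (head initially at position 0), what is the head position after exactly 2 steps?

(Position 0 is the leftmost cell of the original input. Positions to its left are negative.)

Execution trace (head position shown):
Step 0: [p0]abbbab  (head at position 0)
Step 1: move right → a[p0]bbbab  (head at position 1)
Step 2: move left → [pR]a□bbab  (head at position 0)

After 2 steps, the head is at position 0.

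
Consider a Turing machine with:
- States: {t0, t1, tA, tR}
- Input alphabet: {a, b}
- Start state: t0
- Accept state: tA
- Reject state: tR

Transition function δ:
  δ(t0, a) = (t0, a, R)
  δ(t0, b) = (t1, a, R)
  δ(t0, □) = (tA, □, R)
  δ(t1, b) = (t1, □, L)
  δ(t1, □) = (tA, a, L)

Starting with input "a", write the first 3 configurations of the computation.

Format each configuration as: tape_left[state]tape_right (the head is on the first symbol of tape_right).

Transitions applied:
Step 1: δ(t0, a) = (t0, a, R)
Step 2: δ(t0, □) = (tA, □, R)

The first 3 configurations are:
[t0]a ⊢ a[t0]□ ⊢ a□[tA]□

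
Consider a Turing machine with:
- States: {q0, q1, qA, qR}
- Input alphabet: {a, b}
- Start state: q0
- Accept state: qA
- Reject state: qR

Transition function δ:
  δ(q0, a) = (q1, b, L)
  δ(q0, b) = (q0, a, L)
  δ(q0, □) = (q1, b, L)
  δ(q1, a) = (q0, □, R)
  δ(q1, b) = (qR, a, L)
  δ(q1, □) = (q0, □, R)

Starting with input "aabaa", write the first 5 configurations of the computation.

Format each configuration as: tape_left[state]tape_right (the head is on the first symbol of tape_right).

Transitions applied:
Step 1: δ(q0, a) = (q1, b, L)
Step 2: δ(q1, □) = (q0, □, R)
Step 3: δ(q0, b) = (q0, a, L)
Step 4: δ(q0, □) = (q1, b, L)

The first 5 configurations are:
[q0]aabaa ⊢ [q1]□babaa ⊢ □[q0]babaa ⊢ [q0]□aabaa ⊢ [q1]□baabaa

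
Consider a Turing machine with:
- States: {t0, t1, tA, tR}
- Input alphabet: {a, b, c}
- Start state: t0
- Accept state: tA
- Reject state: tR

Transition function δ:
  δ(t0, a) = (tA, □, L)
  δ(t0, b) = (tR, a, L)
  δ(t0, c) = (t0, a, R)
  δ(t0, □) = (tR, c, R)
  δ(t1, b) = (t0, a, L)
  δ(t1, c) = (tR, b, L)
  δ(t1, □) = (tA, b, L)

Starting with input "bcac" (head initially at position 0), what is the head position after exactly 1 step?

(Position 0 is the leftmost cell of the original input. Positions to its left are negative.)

Execution trace (head position shown):
Step 0: [t0]bcac  (head at position 0)
Step 1: move left → [tR]□acac  (head at position -1)

After 1 step, the head is at position -1.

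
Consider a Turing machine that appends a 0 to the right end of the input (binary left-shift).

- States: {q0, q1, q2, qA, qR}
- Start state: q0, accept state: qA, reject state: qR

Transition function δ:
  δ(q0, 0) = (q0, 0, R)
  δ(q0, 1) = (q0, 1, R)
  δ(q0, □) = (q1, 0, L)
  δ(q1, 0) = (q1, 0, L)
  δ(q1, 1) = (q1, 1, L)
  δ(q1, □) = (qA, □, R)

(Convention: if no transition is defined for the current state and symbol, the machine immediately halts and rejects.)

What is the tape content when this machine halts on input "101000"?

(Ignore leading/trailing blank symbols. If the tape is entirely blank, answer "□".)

Execution trace:
Initial: [q0]101000
Step 1: δ(q0, 1) = (q0, 1, R) → 1[q0]01000
Step 2: δ(q0, 0) = (q0, 0, R) → 10[q0]1000
Step 3: δ(q0, 1) = (q0, 1, R) → 101[q0]000
Step 4: δ(q0, 0) = (q0, 0, R) → 1010[q0]00
Step 5: δ(q0, 0) = (q0, 0, R) → 10100[q0]0
Step 6: δ(q0, 0) = (q0, 0, R) → 101000[q0]□
Step 7: δ(q0, □) = (q1, 0, L) → 10100[q1]00
Step 8: δ(q1, 0) = (q1, 0, L) → 1010[q1]000
Step 9: δ(q1, 0) = (q1, 0, L) → 101[q1]0000
Step 10: δ(q1, 0) = (q1, 0, L) → 10[q1]10000
Step 11: δ(q1, 1) = (q1, 1, L) → 1[q1]010000
Step 12: δ(q1, 0) = (q1, 0, L) → [q1]1010000
Step 13: δ(q1, 1) = (q1, 1, L) → [q1]□1010000
Step 14: δ(q1, □) = (qA, □, R) → □[qA]1010000

The machine reaches the accept state qA and halts.

Final tape (ignoring leading/trailing blanks): 1010000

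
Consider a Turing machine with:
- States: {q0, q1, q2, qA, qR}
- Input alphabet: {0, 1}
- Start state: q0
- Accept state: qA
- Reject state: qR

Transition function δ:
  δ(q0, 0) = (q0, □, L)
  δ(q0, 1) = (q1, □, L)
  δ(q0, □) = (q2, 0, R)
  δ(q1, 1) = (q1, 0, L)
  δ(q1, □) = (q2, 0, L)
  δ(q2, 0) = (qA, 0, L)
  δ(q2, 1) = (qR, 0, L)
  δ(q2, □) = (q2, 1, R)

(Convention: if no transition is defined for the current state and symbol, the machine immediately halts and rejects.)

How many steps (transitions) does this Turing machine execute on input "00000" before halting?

Execution trace:
Initial: [q0]00000
Step 1: δ(q0, 0) = (q0, □, L) → [q0]□□0000
Step 2: δ(q0, □) = (q2, 0, R) → 0[q2]□0000
Step 3: δ(q2, □) = (q2, 1, R) → 01[q2]0000
Step 4: δ(q2, 0) = (qA, 0, L) → 0[qA]10000

The machine reaches the accept state qA and halts.

The machine executed 4 steps before halting.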